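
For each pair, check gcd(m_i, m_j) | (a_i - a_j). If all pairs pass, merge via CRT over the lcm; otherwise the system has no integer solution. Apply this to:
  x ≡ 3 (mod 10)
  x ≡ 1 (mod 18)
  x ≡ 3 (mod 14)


Moduli 10, 18, 14 are not pairwise coprime, so CRT works modulo lcm(m_i) when all pairwise compatibility conditions hold.
Pairwise compatibility: gcd(m_i, m_j) must divide a_i - a_j for every pair.
Merge one congruence at a time:
  Start: x ≡ 3 (mod 10).
  Combine with x ≡ 1 (mod 18): gcd(10, 18) = 2; 1 - 3 = -2, which IS divisible by 2, so compatible.
    Write x = 3 + 10·t and substitute into x ≡ 1 (mod 18): 10·t ≡ 1 − 3 = -2 (mod 18).
    Divide the congruence (and modulus) by g = 2: 5·t ≡ -1 (mod 9).
    Reduce coefficients mod 9: 5·t ≡ 8 (mod 9).
    The inverse of 5 mod 9 is 2 (since 5·2 = 10 = 1·9 + 1), so t ≡ 2·8 = 16 ≡ 7 (mod 9).
    Then x = 3 + 10·7 = 73, valid modulo lcm(10, 18) = 90: x ≡ 73 (mod 90).
  Combine with x ≡ 3 (mod 14): gcd(90, 14) = 2; 3 - 73 = -70, which IS divisible by 2, so compatible.
    Write x = 73 + 90·t and substitute into x ≡ 3 (mod 14): 90·t ≡ 3 − 73 = -70 (mod 14).
    Divide the congruence (and modulus) by g = 2: 45·t ≡ -35 (mod 7).
    Reduce coefficients mod 7: 3·t ≡ 0 (mod 7).
    The inverse of 3 mod 7 is 5 (since 3·5 = 15 = 2·7 + 1), so t ≡ 5·0 = 0 ≡ 0 (mod 7).
    Then x = 73 + 90·0 = 73, valid modulo lcm(90, 14) = 630: x ≡ 73 (mod 630).
Verify: 73 mod 10 = 3, 73 mod 18 = 1, 73 mod 14 = 3.

x ≡ 73 (mod 630).


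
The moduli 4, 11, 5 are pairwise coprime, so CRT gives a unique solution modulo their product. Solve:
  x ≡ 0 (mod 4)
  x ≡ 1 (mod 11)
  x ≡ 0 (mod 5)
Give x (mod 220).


Moduli 4, 11, 5 are pairwise coprime; by CRT there is a unique solution modulo M = 4 · 11 · 5 = 220.
Solve pairwise, accumulating the modulus:
  Start with x ≡ 0 (mod 4).
  Combine with x ≡ 1 (mod 11): since gcd(4, 11) = 1, we get a unique residue mod 44.
    Write x = 0 + 4·t and substitute into x ≡ 1 (mod 11): 4·t ≡ 1 − 0 = 1 (mod 11).
    The inverse of 4 mod 11 is 3 (since 4·3 = 12 = 1·11 + 1), so t ≡ 3·1 = 3 ≡ 3 (mod 11).
    Then x = 0 + 4·3 = 12, valid modulo lcm(4, 11) = 44: x ≡ 12 (mod 44).
  Combine with x ≡ 0 (mod 5): since gcd(44, 5) = 1, we get a unique residue mod 220.
    Write x = 12 + 44·t and substitute into x ≡ 0 (mod 5): 44·t ≡ 0 − 12 = -12 (mod 5).
    Reduce coefficients mod 5: 4·t ≡ 3 (mod 5).
    The inverse of 4 mod 5 is 4 (since 4·4 = 16 = 3·5 + 1), so t ≡ 4·3 = 12 ≡ 2 (mod 5).
    Then x = 12 + 44·2 = 100, valid modulo lcm(44, 5) = 220: x ≡ 100 (mod 220).
Verify: 100 mod 4 = 0 ✓, 100 mod 11 = 1 ✓, 100 mod 5 = 0 ✓.

x ≡ 100 (mod 220).


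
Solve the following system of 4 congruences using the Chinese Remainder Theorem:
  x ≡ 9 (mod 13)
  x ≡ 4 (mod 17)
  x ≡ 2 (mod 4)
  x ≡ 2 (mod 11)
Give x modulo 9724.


Product of moduli M = 13 · 17 · 4 · 11 = 9724.
Merge one congruence at a time:
  Start: x ≡ 9 (mod 13).
  Combine with x ≡ 4 (mod 17); new modulus lcm = 221.
    Write x = 9 + 13·t and substitute into x ≡ 4 (mod 17): 13·t ≡ 4 − 9 = -5 (mod 17).
    Reduce coefficients mod 17: 13·t ≡ 12 (mod 17).
    The inverse of 13 mod 17 is 4 (since 13·4 = 52 = 3·17 + 1), so t ≡ 4·12 = 48 ≡ 14 (mod 17).
    Then x = 9 + 13·14 = 191, valid modulo lcm(13, 17) = 221: x ≡ 191 (mod 221).
  Combine with x ≡ 2 (mod 4); new modulus lcm = 884.
    Write x = 191 + 221·t and substitute into x ≡ 2 (mod 4): 221·t ≡ 2 − 191 = -189 (mod 4).
    Reduce coefficients mod 4: 1·t ≡ 3 (mod 4).
    So t ≡ 3 (mod 4).
    Then x = 191 + 221·3 = 854, valid modulo lcm(221, 4) = 884: x ≡ 854 (mod 884).
  Combine with x ≡ 2 (mod 11); new modulus lcm = 9724.
    Write x = 854 + 884·t and substitute into x ≡ 2 (mod 11): 884·t ≡ 2 − 854 = -852 (mod 11).
    Reduce coefficients mod 11: 4·t ≡ 6 (mod 11).
    The inverse of 4 mod 11 is 3 (since 4·3 = 12 = 1·11 + 1), so t ≡ 3·6 = 18 ≡ 7 (mod 11).
    Then x = 854 + 884·7 = 7042, valid modulo lcm(884, 11) = 9724: x ≡ 7042 (mod 9724).
Verify against each original: 7042 mod 13 = 9, 7042 mod 17 = 4, 7042 mod 4 = 2, 7042 mod 11 = 2.

x ≡ 7042 (mod 9724).


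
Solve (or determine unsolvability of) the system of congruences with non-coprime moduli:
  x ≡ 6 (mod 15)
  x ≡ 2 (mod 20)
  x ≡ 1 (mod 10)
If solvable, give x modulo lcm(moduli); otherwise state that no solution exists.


Moduli 15, 20, 10 are not pairwise coprime, so CRT works modulo lcm(m_i) when all pairwise compatibility conditions hold.
Pairwise compatibility: gcd(m_i, m_j) must divide a_i - a_j for every pair.
Merge one congruence at a time:
  Start: x ≡ 6 (mod 15).
  Combine with x ≡ 2 (mod 20): gcd(15, 20) = 5, and 2 - 6 = -4 is NOT divisible by 5.
    ⇒ system is inconsistent (no integer solution).

No solution (the system is inconsistent).


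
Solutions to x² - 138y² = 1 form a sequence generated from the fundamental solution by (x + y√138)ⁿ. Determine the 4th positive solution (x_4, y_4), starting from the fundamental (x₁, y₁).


Step 1: Find the fundamental solution (x₁, y₁) of x² - 138y² = 1.
  Expand √138 as a continued fraction. a₀ = ⌊√138⌋ = 11; iterate m_{k+1} = d_k·a_k − m_k, d_{k+1} = (138 − m_{k+1}²)/d_k, a_{k+1} = ⌊(a₀ + m_{k+1})/d_{k+1}⌋ (starting m₀ = 0, d₀ = 1), with convergents p_k = a_k·p_{k-1} + p_{k-2}, q_k = a_k·q_{k-1} + q_{k-2} (p₋₁ = 1, q₋₁ = 0):
  k = 0: a₀ = 11; p₀/q₀ = 11/1; p₀² − 138·q₀² = 121 − 138 = -17.
  k = 1: m = 11, d = 17, a = ⌊(11 + 11)/17⌋ = 1; p/q = (1·11 + 1)/(1·1 + 0) = 12/1; p² − 138·q² = 144 − 138 = 6.
  k = 2: m = 6, d = 6, a = ⌊(11 + 6)/6⌋ = 2; p/q = (2·12 + 11)/(2·1 + 1) = 35/3; p² − 138·q² = 1225 − 1242 = -17.
  k = 3: m = 6, d = 17, a = ⌊(11 + 6)/17⌋ = 1; p/q = (1·35 + 12)/(1·3 + 1) = 47/4; p² − 138·q² = 2209 − 2208 = 1.
  The first convergent with p² − 138·q² = 1 gives the fundamental solution (x₁, y₁) = (47, 4).
Step 2: Apply the recurrence (x_{n+1}, y_{n+1}) = (x₁x_n + 138y₁y_n, x₁y_n + y₁x_n) repeatedly.
  From (x_1, y_1) = (47, 4): x_2 = 47·47 + 138·4·4 = 4417; y_2 = 47·4 + 4·47 = 376.
  From (x_2, y_2) = (4417, 376): x_3 = 47·4417 + 138·4·376 = 415151; y_3 = 47·376 + 4·4417 = 35340.
  From (x_3, y_3) = (415151, 35340): x_4 = 47·415151 + 138·4·35340 = 39019777; y_4 = 47·35340 + 4·415151 = 3321584.
Step 3: Verify x_4² - 138·y_4² = 1522542997129729 - 1522542997129728 = 1 (should be 1). ✓

(x_1, y_1) = (47, 4); (x_4, y_4) = (39019777, 3321584).


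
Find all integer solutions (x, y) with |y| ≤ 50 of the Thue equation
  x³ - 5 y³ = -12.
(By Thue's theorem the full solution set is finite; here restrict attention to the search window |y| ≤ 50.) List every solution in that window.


The equation is x³ - 5y³ = -12. For fixed y, x³ = 5·y³ − 12, so a solution requires the RHS to be a perfect cube.
Strategy: iterate y from -50 to 50, compute RHS = 5·y³ − 12, and check whether it is a (positive or negative) perfect cube.
Check small values of y:
  y = 0: RHS = -12 is not a perfect cube.
  y = 1: RHS = -7 is not a perfect cube.
  y = -1: RHS = -17 is not a perfect cube.
  y = 2: RHS = 28 is not a perfect cube.
  y = -2: RHS = -52 is not a perfect cube.
  y = 3: RHS = 123 is not a perfect cube.
  y = -3: RHS = -147 is not a perfect cube.
Continuing the search up to |y| = 50 finds no solutions either.
No (x, y) in the scanned range satisfies the equation.

No integer solutions with |y| ≤ 50.


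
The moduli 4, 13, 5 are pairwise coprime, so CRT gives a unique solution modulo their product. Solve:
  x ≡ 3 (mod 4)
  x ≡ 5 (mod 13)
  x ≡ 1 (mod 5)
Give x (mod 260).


Moduli 4, 13, 5 are pairwise coprime; by CRT there is a unique solution modulo M = 4 · 13 · 5 = 260.
Solve pairwise, accumulating the modulus:
  Start with x ≡ 3 (mod 4).
  Combine with x ≡ 5 (mod 13): since gcd(4, 13) = 1, we get a unique residue mod 52.
    Write x = 3 + 4·t and substitute into x ≡ 5 (mod 13): 4·t ≡ 5 − 3 = 2 (mod 13).
    The inverse of 4 mod 13 is 10 (since 4·10 = 40 = 3·13 + 1), so t ≡ 10·2 = 20 ≡ 7 (mod 13).
    Then x = 3 + 4·7 = 31, valid modulo lcm(4, 13) = 52: x ≡ 31 (mod 52).
  Combine with x ≡ 1 (mod 5): since gcd(52, 5) = 1, we get a unique residue mod 260.
    Write x = 31 + 52·t and substitute into x ≡ 1 (mod 5): 52·t ≡ 1 − 31 = -30 (mod 5).
    Reduce coefficients mod 5: 2·t ≡ 0 (mod 5).
    The inverse of 2 mod 5 is 3 (since 2·3 = 6 = 1·5 + 1), so t ≡ 3·0 = 0 ≡ 0 (mod 5).
    Then x = 31 + 52·0 = 31, valid modulo lcm(52, 5) = 260: x ≡ 31 (mod 260).
Verify: 31 mod 4 = 3 ✓, 31 mod 13 = 5 ✓, 31 mod 5 = 1 ✓.

x ≡ 31 (mod 260).


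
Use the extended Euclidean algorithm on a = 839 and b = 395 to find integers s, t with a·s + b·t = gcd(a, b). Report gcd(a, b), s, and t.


Euclidean algorithm on (839, 395) — divide until remainder is 0:
  839 = 2 · 395 + 49
  395 = 8 · 49 + 3
  49 = 16 · 3 + 1
  3 = 3 · 1 + 0
gcd(839, 395) = 1.
Track Bezout coefficients alongside the remainders: start with r₀ = 839 = a·1 + b·0 (s = 1, t = 0) and r₁ = 395 = a·0 + b·1 (s = 0, t = 1); each new remainder r_{k+1} = r_{k-1} − q_k·r_k inherits s_{k+1} = s_{k-1} − q_k·s_k, t_{k+1} = t_{k-1} − q_k·t_k, so r_k = a·s_k + b·t_k at every step:
  q = 2: r = 49, s = 1 − 2·0 = 1, t = 0 − 2·1 = -2  (check: 839·1 + 395·(-2) = 49)
  q = 8: r = 3, s = 0 − 8·1 = -8, t = 1 − 8·(-2) = 17  (check: 839·(-8) + 395·17 = 3)
  q = 16: r = 1, s = 1 − 16·(-8) = 129, t = -2 − 16·17 = -274  (check: 839·129 + 395·(-274) = 1)
The row with r = 1 (the gcd) gives the Bezout coefficients s = 129, t = -274.
Result: 839 · (129) + 395 · (-274) = 1.

gcd(839, 395) = 1; s = 129, t = -274 (check: 839·129 + 395·(-274) = 1).


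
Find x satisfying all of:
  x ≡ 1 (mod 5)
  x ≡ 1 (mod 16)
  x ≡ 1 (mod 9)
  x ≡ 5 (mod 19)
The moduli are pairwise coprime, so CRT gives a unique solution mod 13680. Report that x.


Product of moduli M = 5 · 16 · 9 · 19 = 13680.
Merge one congruence at a time:
  Start: x ≡ 1 (mod 5).
  Combine with x ≡ 1 (mod 16); new modulus lcm = 80.
    Write x = 1 + 5·t and substitute into x ≡ 1 (mod 16): 5·t ≡ 1 − 1 = 0 (mod 16).
    The inverse of 5 mod 16 is 13 (since 5·13 = 65 = 4·16 + 1), so t ≡ 13·0 = 0 ≡ 0 (mod 16).
    Then x = 1 + 5·0 = 1, valid modulo lcm(5, 16) = 80: x ≡ 1 (mod 80).
  Combine with x ≡ 1 (mod 9); new modulus lcm = 720.
    Write x = 1 + 80·t and substitute into x ≡ 1 (mod 9): 80·t ≡ 1 − 1 = 0 (mod 9).
    Reduce coefficients mod 9: 8·t ≡ 0 (mod 9).
    The inverse of 8 mod 9 is 8 (since 8·8 = 64 = 7·9 + 1), so t ≡ 8·0 = 0 ≡ 0 (mod 9).
    Then x = 1 + 80·0 = 1, valid modulo lcm(80, 9) = 720: x ≡ 1 (mod 720).
  Combine with x ≡ 5 (mod 19); new modulus lcm = 13680.
    Write x = 1 + 720·t and substitute into x ≡ 5 (mod 19): 720·t ≡ 5 − 1 = 4 (mod 19).
    Reduce coefficients mod 19: 17·t ≡ 4 (mod 19).
    The inverse of 17 mod 19 is 9 (since 17·9 = 153 = 8·19 + 1), so t ≡ 9·4 = 36 ≡ 17 (mod 19).
    Then x = 1 + 720·17 = 12241, valid modulo lcm(720, 19) = 13680: x ≡ 12241 (mod 13680).
Verify against each original: 12241 mod 5 = 1, 12241 mod 16 = 1, 12241 mod 9 = 1, 12241 mod 19 = 5.

x ≡ 12241 (mod 13680).


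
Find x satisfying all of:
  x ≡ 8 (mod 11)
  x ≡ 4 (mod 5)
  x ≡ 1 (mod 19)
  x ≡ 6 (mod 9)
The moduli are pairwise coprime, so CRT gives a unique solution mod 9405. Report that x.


Product of moduli M = 11 · 5 · 19 · 9 = 9405.
Merge one congruence at a time:
  Start: x ≡ 8 (mod 11).
  Combine with x ≡ 4 (mod 5); new modulus lcm = 55.
    Write x = 8 + 11·t and substitute into x ≡ 4 (mod 5): 11·t ≡ 4 − 8 = -4 (mod 5).
    Reduce coefficients mod 5: 1·t ≡ 1 (mod 5).
    So t ≡ 1 (mod 5).
    Then x = 8 + 11·1 = 19, valid modulo lcm(11, 5) = 55: x ≡ 19 (mod 55).
  Combine with x ≡ 1 (mod 19); new modulus lcm = 1045.
    Write x = 19 + 55·t and substitute into x ≡ 1 (mod 19): 55·t ≡ 1 − 19 = -18 (mod 19).
    Reduce coefficients mod 19: 17·t ≡ 1 (mod 19).
    The inverse of 17 mod 19 is 9 (since 17·9 = 153 = 8·19 + 1), so t ≡ 9·1 = 9 ≡ 9 (mod 19).
    Then x = 19 + 55·9 = 514, valid modulo lcm(55, 19) = 1045: x ≡ 514 (mod 1045).
  Combine with x ≡ 6 (mod 9); new modulus lcm = 9405.
    Write x = 514 + 1045·t and substitute into x ≡ 6 (mod 9): 1045·t ≡ 6 − 514 = -508 (mod 9).
    Reduce coefficients mod 9: 1·t ≡ 5 (mod 9).
    So t ≡ 5 (mod 9).
    Then x = 514 + 1045·5 = 5739, valid modulo lcm(1045, 9) = 9405: x ≡ 5739 (mod 9405).
Verify against each original: 5739 mod 11 = 8, 5739 mod 5 = 4, 5739 mod 19 = 1, 5739 mod 9 = 6.

x ≡ 5739 (mod 9405).


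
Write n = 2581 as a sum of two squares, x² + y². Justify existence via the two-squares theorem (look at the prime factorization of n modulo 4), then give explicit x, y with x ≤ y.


Step 1: Factor n = 2581 = 29 · 89.
Step 2: Check the mod-4 condition on each prime factor: 29 ≡ 1 (mod 4), exponent 1; 89 ≡ 1 (mod 4), exponent 1.
All primes ≡ 3 (mod 4) appear to even exponent (or don't appear), so by the two-squares theorem n IS expressible as a sum of two squares.
Step 3: Build a representation. Here n = 29 · 89 is a product of primes ≡ 1 (mod 4). Each prime p ≡ 1 (mod 4) is itself a sum of two squares; find a² by testing p − a² for a perfect square:
  29: 29 − 1² = 28, 29 − 2² = 25 = 5² ⇒ 29 = 2² + 5².
  89: 89 − 1² = 88, 89 − 2² = 85, 89 − 3² = 80, 89 − 4² = 73, 89 − 5² = 64 = 8² ⇒ 89 = 5² + 8².
  Combine using the Brahmagupta–Fibonacci identity (a² + b²)(c² + d²) = (ac − bd)² + (ad + bc)² = (ac + bd)² + (ad − bc)²:
  29 · 89 = 2581: from (2² + 5²)(5² + 8²), take (2·5 − 5·8, 2·8 + 5·5) = (10 − 40, 16 + 25) = (-30, 41); dropping signs (only squares matter) gives (30, 41); check 30² + 41² = 900 + 1681 = 2581 ✓.
Step 4: Order so x ≤ y and verify: 30² + 41² = 900 + 1681 = 2581 = n. ✓

n = 2581 = 30² + 41² (one valid representation with x ≤ y).


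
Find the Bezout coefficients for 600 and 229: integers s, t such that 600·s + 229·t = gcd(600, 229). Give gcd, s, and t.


Euclidean algorithm on (600, 229) — divide until remainder is 0:
  600 = 2 · 229 + 142
  229 = 1 · 142 + 87
  142 = 1 · 87 + 55
  87 = 1 · 55 + 32
  55 = 1 · 32 + 23
  32 = 1 · 23 + 9
  23 = 2 · 9 + 5
  9 = 1 · 5 + 4
  5 = 1 · 4 + 1
  4 = 4 · 1 + 0
gcd(600, 229) = 1.
Track Bezout coefficients alongside the remainders: start with r₀ = 600 = a·1 + b·0 (s = 1, t = 0) and r₁ = 229 = a·0 + b·1 (s = 0, t = 1); each new remainder r_{k+1} = r_{k-1} − q_k·r_k inherits s_{k+1} = s_{k-1} − q_k·s_k, t_{k+1} = t_{k-1} − q_k·t_k, so r_k = a·s_k + b·t_k at every step:
  q = 2: r = 142, s = 1 − 2·0 = 1, t = 0 − 2·1 = -2  (check: 600·1 + 229·(-2) = 142)
  q = 1: r = 87, s = 0 − 1·1 = -1, t = 1 − 1·(-2) = 3  (check: 600·(-1) + 229·3 = 87)
  q = 1: r = 55, s = 1 − 1·(-1) = 2, t = -2 − 1·3 = -5  (check: 600·2 + 229·(-5) = 55)
  q = 1: r = 32, s = -1 − 1·2 = -3, t = 3 − 1·(-5) = 8  (check: 600·(-3) + 229·8 = 32)
  q = 1: r = 23, s = 2 − 1·(-3) = 5, t = -5 − 1·8 = -13  (check: 600·5 + 229·(-13) = 23)
  q = 1: r = 9, s = -3 − 1·5 = -8, t = 8 − 1·(-13) = 21  (check: 600·(-8) + 229·21 = 9)
  q = 2: r = 5, s = 5 − 2·(-8) = 21, t = -13 − 2·21 = -55  (check: 600·21 + 229·(-55) = 5)
  q = 1: r = 4, s = -8 − 1·21 = -29, t = 21 − 1·(-55) = 76  (check: 600·(-29) + 229·76 = 4)
  q = 1: r = 1, s = 21 − 1·(-29) = 50, t = -55 − 1·76 = -131  (check: 600·50 + 229·(-131) = 1)
The row with r = 1 (the gcd) gives the Bezout coefficients s = 50, t = -131.
Result: 600 · (50) + 229 · (-131) = 1.

gcd(600, 229) = 1; s = 50, t = -131 (check: 600·50 + 229·(-131) = 1).


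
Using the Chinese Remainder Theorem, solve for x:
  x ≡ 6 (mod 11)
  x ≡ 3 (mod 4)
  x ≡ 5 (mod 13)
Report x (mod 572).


Moduli 11, 4, 13 are pairwise coprime; by CRT there is a unique solution modulo M = 11 · 4 · 13 = 572.
Solve pairwise, accumulating the modulus:
  Start with x ≡ 6 (mod 11).
  Combine with x ≡ 3 (mod 4): since gcd(11, 4) = 1, we get a unique residue mod 44.
    Write x = 6 + 11·t and substitute into x ≡ 3 (mod 4): 11·t ≡ 3 − 6 = -3 (mod 4).
    Reduce coefficients mod 4: 3·t ≡ 1 (mod 4).
    The inverse of 3 mod 4 is 3 (since 3·3 = 9 = 2·4 + 1), so t ≡ 3·1 = 3 ≡ 3 (mod 4).
    Then x = 6 + 11·3 = 39, valid modulo lcm(11, 4) = 44: x ≡ 39 (mod 44).
  Combine with x ≡ 5 (mod 13): since gcd(44, 13) = 1, we get a unique residue mod 572.
    Write x = 39 + 44·t and substitute into x ≡ 5 (mod 13): 44·t ≡ 5 − 39 = -34 (mod 13).
    Reduce coefficients mod 13: 5·t ≡ 5 (mod 13).
    The inverse of 5 mod 13 is 8 (since 5·8 = 40 = 3·13 + 1), so t ≡ 8·5 = 40 ≡ 1 (mod 13).
    Then x = 39 + 44·1 = 83, valid modulo lcm(44, 13) = 572: x ≡ 83 (mod 572).
Verify: 83 mod 11 = 6 ✓, 83 mod 4 = 3 ✓, 83 mod 13 = 5 ✓.

x ≡ 83 (mod 572).


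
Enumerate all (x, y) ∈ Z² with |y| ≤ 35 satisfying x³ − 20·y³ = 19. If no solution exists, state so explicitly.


The equation is x³ - 20y³ = 19. For fixed y, x³ = 20·y³ + 19, so a solution requires the RHS to be a perfect cube.
Strategy: iterate y from -35 to 35, compute RHS = 20·y³ + 19, and check whether it is a (positive or negative) perfect cube.
Check small values of y:
  y = 0: RHS = 19 is not a perfect cube.
  y = 1: RHS = 39 is not a perfect cube.
  y = -1: RHS = -1 = (-1)³ ⇒ x = -1 works.
  y = 2: RHS = 179 is not a perfect cube.
  y = -2: RHS = -141 is not a perfect cube.
  y = 3: RHS = 559 is not a perfect cube.
  y = -3: RHS = -521 is not a perfect cube.
Continuing the search up to |y| = 35 finds no further solutions beyond those listed.
Collected solutions: (-1, -1).

Solutions (with |y| ≤ 35): (-1, -1).


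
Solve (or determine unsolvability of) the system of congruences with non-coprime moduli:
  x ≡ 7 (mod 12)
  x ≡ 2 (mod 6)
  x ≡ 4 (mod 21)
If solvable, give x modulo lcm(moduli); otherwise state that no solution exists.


Moduli 12, 6, 21 are not pairwise coprime, so CRT works modulo lcm(m_i) when all pairwise compatibility conditions hold.
Pairwise compatibility: gcd(m_i, m_j) must divide a_i - a_j for every pair.
Merge one congruence at a time:
  Start: x ≡ 7 (mod 12).
  Combine with x ≡ 2 (mod 6): gcd(12, 6) = 6, and 2 - 7 = -5 is NOT divisible by 6.
    ⇒ system is inconsistent (no integer solution).

No solution (the system is inconsistent).


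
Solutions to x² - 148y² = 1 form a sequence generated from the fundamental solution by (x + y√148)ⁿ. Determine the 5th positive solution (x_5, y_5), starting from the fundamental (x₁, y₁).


Step 1: Find the fundamental solution (x₁, y₁) of x² - 148y² = 1.
  Expand √148 as a continued fraction. a₀ = ⌊√148⌋ = 12; iterate m_{k+1} = d_k·a_k − m_k, d_{k+1} = (148 − m_{k+1}²)/d_k, a_{k+1} = ⌊(a₀ + m_{k+1})/d_{k+1}⌋ (starting m₀ = 0, d₀ = 1), with convergents p_k = a_k·p_{k-1} + p_{k-2}, q_k = a_k·q_{k-1} + q_{k-2} (p₋₁ = 1, q₋₁ = 0):
  k = 0: a₀ = 12; p₀/q₀ = 12/1; p₀² − 148·q₀² = 144 − 148 = -4.
  k = 1: m = 12, d = 4, a = ⌊(12 + 12)/4⌋ = 6; p/q = (6·12 + 1)/(6·1 + 0) = 73/6; p² − 148·q² = 5329 − 5328 = 1.
  The first convergent with p² − 148·q² = 1 gives the fundamental solution (x₁, y₁) = (73, 6).
Step 2: Apply the recurrence (x_{n+1}, y_{n+1}) = (x₁x_n + 148y₁y_n, x₁y_n + y₁x_n) repeatedly.
  From (x_1, y_1) = (73, 6): x_2 = 73·73 + 148·6·6 = 10657; y_2 = 73·6 + 6·73 = 876.
  From (x_2, y_2) = (10657, 876): x_3 = 73·10657 + 148·6·876 = 1555849; y_3 = 73·876 + 6·10657 = 127890.
  From (x_3, y_3) = (1555849, 127890): x_4 = 73·1555849 + 148·6·127890 = 227143297; y_4 = 73·127890 + 6·1555849 = 18671064.
  From (x_4, y_4) = (227143297, 18671064): x_5 = 73·227143297 + 148·6·18671064 = 33161365513; y_5 = 73·18671064 + 6·227143297 = 2725847454.
Step 3: Verify x_5² - 148·y_5² = 1099676162686785753169 - 1099676162686785753168 = 1 (should be 1). ✓

(x_1, y_1) = (73, 6); (x_5, y_5) = (33161365513, 2725847454).


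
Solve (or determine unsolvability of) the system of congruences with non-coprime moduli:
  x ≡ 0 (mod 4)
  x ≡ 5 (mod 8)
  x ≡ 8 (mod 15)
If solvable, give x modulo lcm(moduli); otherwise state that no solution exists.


Moduli 4, 8, 15 are not pairwise coprime, so CRT works modulo lcm(m_i) when all pairwise compatibility conditions hold.
Pairwise compatibility: gcd(m_i, m_j) must divide a_i - a_j for every pair.
Merge one congruence at a time:
  Start: x ≡ 0 (mod 4).
  Combine with x ≡ 5 (mod 8): gcd(4, 8) = 4, and 5 - 0 = 5 is NOT divisible by 4.
    ⇒ system is inconsistent (no integer solution).

No solution (the system is inconsistent).


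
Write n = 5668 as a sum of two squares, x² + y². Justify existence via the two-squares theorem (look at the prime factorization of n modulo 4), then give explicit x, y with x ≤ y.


Step 1: Factor n = 5668 = 2^2 · 13 · 109.
Step 2: Check the mod-4 condition on each prime factor: 2 = 2 (special); 13 ≡ 1 (mod 4), exponent 1; 109 ≡ 1 (mod 4), exponent 1.
All primes ≡ 3 (mod 4) appear to even exponent (or don't appear), so by the two-squares theorem n IS expressible as a sum of two squares.
Step 3: Build a representation. Group n = k² · m with k = 2 and m = 13 · 109 = 1417 (a product of primes ≡ 1 (mod 4)); a representation of m scales to one of n via (k·x)² + (k·y)² = k²(x² + y²). Each prime p ≡ 1 (mod 4) is itself a sum of two squares; find a² by testing p − a² for a perfect square:
  13: 13 − 1² = 12, 13 − 2² = 9 = 3² ⇒ 13 = 2² + 3².
  109: 109 − 1² = 108, 109 − 2² = 105, 109 − 3² = 100 = 10² ⇒ 109 = 3² + 10².
  Combine using the Brahmagupta–Fibonacci identity (a² + b²)(c² + d²) = (ac − bd)² + (ad + bc)² = (ac + bd)² + (ad − bc)²:
  13 · 109 = 1417: from (2² + 3²)(3² + 10²), take (2·3 − 3·10, 2·10 + 3·3) = (6 − 30, 20 + 9) = (-24, 29); dropping signs (only squares matter) gives (24, 29); check 24² + 29² = 576 + 841 = 1417 ✓.
  Scale by k = 2: (2·24, 2·29) = (48, 58).
Step 4: Order so x ≤ y and verify: 48² + 58² = 2304 + 3364 = 5668 = n. ✓

n = 5668 = 48² + 58² (one valid representation with x ≤ y).


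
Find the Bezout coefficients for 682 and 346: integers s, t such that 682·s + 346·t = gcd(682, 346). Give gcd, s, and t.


Euclidean algorithm on (682, 346) — divide until remainder is 0:
  682 = 1 · 346 + 336
  346 = 1 · 336 + 10
  336 = 33 · 10 + 6
  10 = 1 · 6 + 4
  6 = 1 · 4 + 2
  4 = 2 · 2 + 0
gcd(682, 346) = 2.
Track Bezout coefficients alongside the remainders: start with r₀ = 682 = a·1 + b·0 (s = 1, t = 0) and r₁ = 346 = a·0 + b·1 (s = 0, t = 1); each new remainder r_{k+1} = r_{k-1} − q_k·r_k inherits s_{k+1} = s_{k-1} − q_k·s_k, t_{k+1} = t_{k-1} − q_k·t_k, so r_k = a·s_k + b·t_k at every step:
  q = 1: r = 336, s = 1 − 1·0 = 1, t = 0 − 1·1 = -1  (check: 682·1 + 346·(-1) = 336)
  q = 1: r = 10, s = 0 − 1·1 = -1, t = 1 − 1·(-1) = 2  (check: 682·(-1) + 346·2 = 10)
  q = 33: r = 6, s = 1 − 33·(-1) = 34, t = -1 − 33·2 = -67  (check: 682·34 + 346·(-67) = 6)
  q = 1: r = 4, s = -1 − 1·34 = -35, t = 2 − 1·(-67) = 69  (check: 682·(-35) + 346·69 = 4)
  q = 1: r = 2, s = 34 − 1·(-35) = 69, t = -67 − 1·69 = -136  (check: 682·69 + 346·(-136) = 2)
The row with r = 2 (the gcd) gives the Bezout coefficients s = 69, t = -136.
Result: 682 · (69) + 346 · (-136) = 2.

gcd(682, 346) = 2; s = 69, t = -136 (check: 682·69 + 346·(-136) = 2).


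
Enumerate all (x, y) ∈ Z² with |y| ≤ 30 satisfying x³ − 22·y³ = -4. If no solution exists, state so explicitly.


The equation is x³ - 22y³ = -4. For fixed y, x³ = 22·y³ − 4, so a solution requires the RHS to be a perfect cube.
Strategy: iterate y from -30 to 30, compute RHS = 22·y³ − 4, and check whether it is a (positive or negative) perfect cube.
Check small values of y:
  y = 0: RHS = -4 is not a perfect cube.
  y = 1: RHS = 18 is not a perfect cube.
  y = -1: RHS = -26 is not a perfect cube.
  y = 2: RHS = 172 is not a perfect cube.
  y = -2: RHS = -180 is not a perfect cube.
  y = 3: RHS = 590 is not a perfect cube.
  y = -3: RHS = -598 is not a perfect cube.
Continuing the search up to |y| = 30 finds no solutions either.
No (x, y) in the scanned range satisfies the equation.

No integer solutions with |y| ≤ 30.


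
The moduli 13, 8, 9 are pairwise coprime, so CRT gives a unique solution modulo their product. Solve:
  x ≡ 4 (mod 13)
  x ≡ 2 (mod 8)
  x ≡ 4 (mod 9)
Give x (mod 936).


Moduli 13, 8, 9 are pairwise coprime; by CRT there is a unique solution modulo M = 13 · 8 · 9 = 936.
Solve pairwise, accumulating the modulus:
  Start with x ≡ 4 (mod 13).
  Combine with x ≡ 2 (mod 8): since gcd(13, 8) = 1, we get a unique residue mod 104.
    Write x = 4 + 13·t and substitute into x ≡ 2 (mod 8): 13·t ≡ 2 − 4 = -2 (mod 8).
    Reduce coefficients mod 8: 5·t ≡ 6 (mod 8).
    The inverse of 5 mod 8 is 5 (since 5·5 = 25 = 3·8 + 1), so t ≡ 5·6 = 30 ≡ 6 (mod 8).
    Then x = 4 + 13·6 = 82, valid modulo lcm(13, 8) = 104: x ≡ 82 (mod 104).
  Combine with x ≡ 4 (mod 9): since gcd(104, 9) = 1, we get a unique residue mod 936.
    Write x = 82 + 104·t and substitute into x ≡ 4 (mod 9): 104·t ≡ 4 − 82 = -78 (mod 9).
    Reduce coefficients mod 9: 5·t ≡ 3 (mod 9).
    The inverse of 5 mod 9 is 2 (since 5·2 = 10 = 1·9 + 1), so t ≡ 2·3 = 6 ≡ 6 (mod 9).
    Then x = 82 + 104·6 = 706, valid modulo lcm(104, 9) = 936: x ≡ 706 (mod 936).
Verify: 706 mod 13 = 4 ✓, 706 mod 8 = 2 ✓, 706 mod 9 = 4 ✓.

x ≡ 706 (mod 936).


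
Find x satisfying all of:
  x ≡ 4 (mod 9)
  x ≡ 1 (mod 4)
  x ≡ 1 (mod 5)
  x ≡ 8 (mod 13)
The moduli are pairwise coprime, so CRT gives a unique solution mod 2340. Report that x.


Product of moduli M = 9 · 4 · 5 · 13 = 2340.
Merge one congruence at a time:
  Start: x ≡ 4 (mod 9).
  Combine with x ≡ 1 (mod 4); new modulus lcm = 36.
    Write x = 4 + 9·t and substitute into x ≡ 1 (mod 4): 9·t ≡ 1 − 4 = -3 (mod 4).
    Reduce coefficients mod 4: 1·t ≡ 1 (mod 4).
    So t ≡ 1 (mod 4).
    Then x = 4 + 9·1 = 13, valid modulo lcm(9, 4) = 36: x ≡ 13 (mod 36).
  Combine with x ≡ 1 (mod 5); new modulus lcm = 180.
    Write x = 13 + 36·t and substitute into x ≡ 1 (mod 5): 36·t ≡ 1 − 13 = -12 (mod 5).
    Reduce coefficients mod 5: 1·t ≡ 3 (mod 5).
    So t ≡ 3 (mod 5).
    Then x = 13 + 36·3 = 121, valid modulo lcm(36, 5) = 180: x ≡ 121 (mod 180).
  Combine with x ≡ 8 (mod 13); new modulus lcm = 2340.
    Write x = 121 + 180·t and substitute into x ≡ 8 (mod 13): 180·t ≡ 8 − 121 = -113 (mod 13).
    Reduce coefficients mod 13: 11·t ≡ 4 (mod 13).
    The inverse of 11 mod 13 is 6 (since 11·6 = 66 = 5·13 + 1), so t ≡ 6·4 = 24 ≡ 11 (mod 13).
    Then x = 121 + 180·11 = 2101, valid modulo lcm(180, 13) = 2340: x ≡ 2101 (mod 2340).
Verify against each original: 2101 mod 9 = 4, 2101 mod 4 = 1, 2101 mod 5 = 1, 2101 mod 13 = 8.

x ≡ 2101 (mod 2340).


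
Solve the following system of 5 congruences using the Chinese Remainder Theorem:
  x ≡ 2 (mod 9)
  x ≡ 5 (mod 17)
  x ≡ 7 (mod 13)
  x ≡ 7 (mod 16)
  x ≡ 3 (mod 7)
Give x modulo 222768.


Product of moduli M = 9 · 17 · 13 · 16 · 7 = 222768.
Merge one congruence at a time:
  Start: x ≡ 2 (mod 9).
  Combine with x ≡ 5 (mod 17); new modulus lcm = 153.
    Write x = 2 + 9·t and substitute into x ≡ 5 (mod 17): 9·t ≡ 5 − 2 = 3 (mod 17).
    The inverse of 9 mod 17 is 2 (since 9·2 = 18 = 1·17 + 1), so t ≡ 2·3 = 6 ≡ 6 (mod 17).
    Then x = 2 + 9·6 = 56, valid modulo lcm(9, 17) = 153: x ≡ 56 (mod 153).
  Combine with x ≡ 7 (mod 13); new modulus lcm = 1989.
    Write x = 56 + 153·t and substitute into x ≡ 7 (mod 13): 153·t ≡ 7 − 56 = -49 (mod 13).
    Reduce coefficients mod 13: 10·t ≡ 3 (mod 13).
    The inverse of 10 mod 13 is 4 (since 10·4 = 40 = 3·13 + 1), so t ≡ 4·3 = 12 ≡ 12 (mod 13).
    Then x = 56 + 153·12 = 1892, valid modulo lcm(153, 13) = 1989: x ≡ 1892 (mod 1989).
  Combine with x ≡ 7 (mod 16); new modulus lcm = 31824.
    Write x = 1892 + 1989·t and substitute into x ≡ 7 (mod 16): 1989·t ≡ 7 − 1892 = -1885 (mod 16).
    Reduce coefficients mod 16: 5·t ≡ 3 (mod 16).
    The inverse of 5 mod 16 is 13 (since 5·13 = 65 = 4·16 + 1), so t ≡ 13·3 = 39 ≡ 7 (mod 16).
    Then x = 1892 + 1989·7 = 15815, valid modulo lcm(1989, 16) = 31824: x ≡ 15815 (mod 31824).
  Combine with x ≡ 3 (mod 7); new modulus lcm = 222768.
    Write x = 15815 + 31824·t and substitute into x ≡ 3 (mod 7): 31824·t ≡ 3 − 15815 = -15812 (mod 7).
    Reduce coefficients mod 7: 2·t ≡ 1 (mod 7).
    The inverse of 2 mod 7 is 4 (since 2·4 = 8 = 1·7 + 1), so t ≡ 4·1 = 4 ≡ 4 (mod 7).
    Then x = 15815 + 31824·4 = 143111, valid modulo lcm(31824, 7) = 222768: x ≡ 143111 (mod 222768).
Verify against each original: 143111 mod 9 = 2, 143111 mod 17 = 5, 143111 mod 13 = 7, 143111 mod 16 = 7, 143111 mod 7 = 3.

x ≡ 143111 (mod 222768).


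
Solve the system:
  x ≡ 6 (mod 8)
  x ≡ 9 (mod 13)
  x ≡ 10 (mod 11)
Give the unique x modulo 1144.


Moduli 8, 13, 11 are pairwise coprime; by CRT there is a unique solution modulo M = 8 · 13 · 11 = 1144.
Solve pairwise, accumulating the modulus:
  Start with x ≡ 6 (mod 8).
  Combine with x ≡ 9 (mod 13): since gcd(8, 13) = 1, we get a unique residue mod 104.
    Write x = 6 + 8·t and substitute into x ≡ 9 (mod 13): 8·t ≡ 9 − 6 = 3 (mod 13).
    The inverse of 8 mod 13 is 5 (since 8·5 = 40 = 3·13 + 1), so t ≡ 5·3 = 15 ≡ 2 (mod 13).
    Then x = 6 + 8·2 = 22, valid modulo lcm(8, 13) = 104: x ≡ 22 (mod 104).
  Combine with x ≡ 10 (mod 11): since gcd(104, 11) = 1, we get a unique residue mod 1144.
    Write x = 22 + 104·t and substitute into x ≡ 10 (mod 11): 104·t ≡ 10 − 22 = -12 (mod 11).
    Reduce coefficients mod 11: 5·t ≡ 10 (mod 11).
    The inverse of 5 mod 11 is 9 (since 5·9 = 45 = 4·11 + 1), so t ≡ 9·10 = 90 ≡ 2 (mod 11).
    Then x = 22 + 104·2 = 230, valid modulo lcm(104, 11) = 1144: x ≡ 230 (mod 1144).
Verify: 230 mod 8 = 6 ✓, 230 mod 13 = 9 ✓, 230 mod 11 = 10 ✓.

x ≡ 230 (mod 1144).


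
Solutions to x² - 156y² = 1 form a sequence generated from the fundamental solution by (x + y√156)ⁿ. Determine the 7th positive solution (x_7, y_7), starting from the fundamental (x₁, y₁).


Step 1: Find the fundamental solution (x₁, y₁) of x² - 156y² = 1.
  Expand √156 as a continued fraction. a₀ = ⌊√156⌋ = 12; iterate m_{k+1} = d_k·a_k − m_k, d_{k+1} = (156 − m_{k+1}²)/d_k, a_{k+1} = ⌊(a₀ + m_{k+1})/d_{k+1}⌋ (starting m₀ = 0, d₀ = 1), with convergents p_k = a_k·p_{k-1} + p_{k-2}, q_k = a_k·q_{k-1} + q_{k-2} (p₋₁ = 1, q₋₁ = 0):
  k = 0: a₀ = 12; p₀/q₀ = 12/1; p₀² − 156·q₀² = 144 − 156 = -12.
  k = 1: m = 12, d = 12, a = ⌊(12 + 12)/12⌋ = 2; p/q = (2·12 + 1)/(2·1 + 0) = 25/2; p² − 156·q² = 625 − 624 = 1.
  The first convergent with p² − 156·q² = 1 gives the fundamental solution (x₁, y₁) = (25, 2).
Step 2: Apply the recurrence (x_{n+1}, y_{n+1}) = (x₁x_n + 156y₁y_n, x₁y_n + y₁x_n) repeatedly.
  From (x_1, y_1) = (25, 2): x_2 = 25·25 + 156·2·2 = 1249; y_2 = 25·2 + 2·25 = 100.
  From (x_2, y_2) = (1249, 100): x_3 = 25·1249 + 156·2·100 = 62425; y_3 = 25·100 + 2·1249 = 4998.
  From (x_3, y_3) = (62425, 4998): x_4 = 25·62425 + 156·2·4998 = 3120001; y_4 = 25·4998 + 2·62425 = 249800.
  From (x_4, y_4) = (3120001, 249800): x_5 = 25·3120001 + 156·2·249800 = 155937625; y_5 = 25·249800 + 2·3120001 = 12485002.
  From (x_5, y_5) = (155937625, 12485002): x_6 = 25·155937625 + 156·2·12485002 = 7793761249; y_6 = 25·12485002 + 2·155937625 = 624000300.
  From (x_6, y_6) = (7793761249, 624000300): x_7 = 25·7793761249 + 156·2·624000300 = 389532124825; y_7 = 25·624000300 + 2·7793761249 = 31187529998.
Step 3: Verify x_7² - 156·y_7² = 151735276270679381280625 - 151735276270679381280624 = 1 (should be 1). ✓

(x_1, y_1) = (25, 2); (x_7, y_7) = (389532124825, 31187529998).


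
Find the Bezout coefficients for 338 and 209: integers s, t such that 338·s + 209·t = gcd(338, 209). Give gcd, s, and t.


Euclidean algorithm on (338, 209) — divide until remainder is 0:
  338 = 1 · 209 + 129
  209 = 1 · 129 + 80
  129 = 1 · 80 + 49
  80 = 1 · 49 + 31
  49 = 1 · 31 + 18
  31 = 1 · 18 + 13
  18 = 1 · 13 + 5
  13 = 2 · 5 + 3
  5 = 1 · 3 + 2
  3 = 1 · 2 + 1
  2 = 2 · 1 + 0
gcd(338, 209) = 1.
Track Bezout coefficients alongside the remainders: start with r₀ = 338 = a·1 + b·0 (s = 1, t = 0) and r₁ = 209 = a·0 + b·1 (s = 0, t = 1); each new remainder r_{k+1} = r_{k-1} − q_k·r_k inherits s_{k+1} = s_{k-1} − q_k·s_k, t_{k+1} = t_{k-1} − q_k·t_k, so r_k = a·s_k + b·t_k at every step:
  q = 1: r = 129, s = 1 − 1·0 = 1, t = 0 − 1·1 = -1  (check: 338·1 + 209·(-1) = 129)
  q = 1: r = 80, s = 0 − 1·1 = -1, t = 1 − 1·(-1) = 2  (check: 338·(-1) + 209·2 = 80)
  q = 1: r = 49, s = 1 − 1·(-1) = 2, t = -1 − 1·2 = -3  (check: 338·2 + 209·(-3) = 49)
  q = 1: r = 31, s = -1 − 1·2 = -3, t = 2 − 1·(-3) = 5  (check: 338·(-3) + 209·5 = 31)
  q = 1: r = 18, s = 2 − 1·(-3) = 5, t = -3 − 1·5 = -8  (check: 338·5 + 209·(-8) = 18)
  q = 1: r = 13, s = -3 − 1·5 = -8, t = 5 − 1·(-8) = 13  (check: 338·(-8) + 209·13 = 13)
  q = 1: r = 5, s = 5 − 1·(-8) = 13, t = -8 − 1·13 = -21  (check: 338·13 + 209·(-21) = 5)
  q = 2: r = 3, s = -8 − 2·13 = -34, t = 13 − 2·(-21) = 55  (check: 338·(-34) + 209·55 = 3)
  q = 1: r = 2, s = 13 − 1·(-34) = 47, t = -21 − 1·55 = -76  (check: 338·47 + 209·(-76) = 2)
  q = 1: r = 1, s = -34 − 1·47 = -81, t = 55 − 1·(-76) = 131  (check: 338·(-81) + 209·131 = 1)
The row with r = 1 (the gcd) gives the Bezout coefficients s = -81, t = 131.
Result: 338 · (-81) + 209 · (131) = 1.

gcd(338, 209) = 1; s = -81, t = 131 (check: 338·(-81) + 209·131 = 1).


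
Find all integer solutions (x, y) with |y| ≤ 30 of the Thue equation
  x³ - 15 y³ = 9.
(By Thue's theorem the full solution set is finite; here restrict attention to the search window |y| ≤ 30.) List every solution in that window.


The equation is x³ - 15y³ = 9. For fixed y, x³ = 15·y³ + 9, so a solution requires the RHS to be a perfect cube.
Strategy: iterate y from -30 to 30, compute RHS = 15·y³ + 9, and check whether it is a (positive or negative) perfect cube.
Check small values of y:
  y = 0: RHS = 9 is not a perfect cube.
  y = 1: RHS = 24 is not a perfect cube.
  y = -1: RHS = -6 is not a perfect cube.
  y = 2: RHS = 129 is not a perfect cube.
  y = -2: RHS = -111 is not a perfect cube.
  y = 3: RHS = 414 is not a perfect cube.
  y = -3: RHS = -396 is not a perfect cube.
Continuing the search up to |y| = 30 finds no solutions either.
No (x, y) in the scanned range satisfies the equation.

No integer solutions with |y| ≤ 30.


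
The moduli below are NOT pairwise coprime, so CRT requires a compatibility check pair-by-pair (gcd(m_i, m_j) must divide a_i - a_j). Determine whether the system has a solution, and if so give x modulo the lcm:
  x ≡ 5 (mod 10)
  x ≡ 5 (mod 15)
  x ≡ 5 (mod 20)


Moduli 10, 15, 20 are not pairwise coprime, so CRT works modulo lcm(m_i) when all pairwise compatibility conditions hold.
Pairwise compatibility: gcd(m_i, m_j) must divide a_i - a_j for every pair.
Merge one congruence at a time:
  Start: x ≡ 5 (mod 10).
  Combine with x ≡ 5 (mod 15): gcd(10, 15) = 5; 5 - 5 = 0, which IS divisible by 5, so compatible.
    Write x = 5 + 10·t and substitute into x ≡ 5 (mod 15): 10·t ≡ 5 − 5 = 0 (mod 15).
    Divide the congruence (and modulus) by g = 5: 2·t ≡ 0 (mod 3).
    The inverse of 2 mod 3 is 2 (since 2·2 = 4 = 1·3 + 1), so t ≡ 2·0 = 0 ≡ 0 (mod 3).
    Then x = 5 + 10·0 = 5, valid modulo lcm(10, 15) = 30: x ≡ 5 (mod 30).
  Combine with x ≡ 5 (mod 20): gcd(30, 20) = 10; 5 - 5 = 0, which IS divisible by 10, so compatible.
    Write x = 5 + 30·t and substitute into x ≡ 5 (mod 20): 30·t ≡ 5 − 5 = 0 (mod 20).
    Divide the congruence (and modulus) by g = 10: 3·t ≡ 0 (mod 2).
    Reduce coefficients mod 2: 1·t ≡ 0 (mod 2).
    So t ≡ 0 (mod 2).
    Then x = 5 + 30·0 = 5, valid modulo lcm(30, 20) = 60: x ≡ 5 (mod 60).
Verify: 5 mod 10 = 5, 5 mod 15 = 5, 5 mod 20 = 5.

x ≡ 5 (mod 60).


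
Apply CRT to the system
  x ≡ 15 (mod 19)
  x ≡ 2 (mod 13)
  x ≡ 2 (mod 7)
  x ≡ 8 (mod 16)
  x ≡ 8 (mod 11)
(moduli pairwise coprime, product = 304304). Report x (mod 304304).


Product of moduli M = 19 · 13 · 7 · 16 · 11 = 304304.
Merge one congruence at a time:
  Start: x ≡ 15 (mod 19).
  Combine with x ≡ 2 (mod 13); new modulus lcm = 247.
    Write x = 15 + 19·t and substitute into x ≡ 2 (mod 13): 19·t ≡ 2 − 15 = -13 (mod 13).
    Reduce coefficients mod 13: 6·t ≡ 0 (mod 13).
    The inverse of 6 mod 13 is 11 (since 6·11 = 66 = 5·13 + 1), so t ≡ 11·0 = 0 ≡ 0 (mod 13).
    Then x = 15 + 19·0 = 15, valid modulo lcm(19, 13) = 247: x ≡ 15 (mod 247).
  Combine with x ≡ 2 (mod 7); new modulus lcm = 1729.
    Write x = 15 + 247·t and substitute into x ≡ 2 (mod 7): 247·t ≡ 2 − 15 = -13 (mod 7).
    Reduce coefficients mod 7: 2·t ≡ 1 (mod 7).
    The inverse of 2 mod 7 is 4 (since 2·4 = 8 = 1·7 + 1), so t ≡ 4·1 = 4 ≡ 4 (mod 7).
    Then x = 15 + 247·4 = 1003, valid modulo lcm(247, 7) = 1729: x ≡ 1003 (mod 1729).
  Combine with x ≡ 8 (mod 16); new modulus lcm = 27664.
    Write x = 1003 + 1729·t and substitute into x ≡ 8 (mod 16): 1729·t ≡ 8 − 1003 = -995 (mod 16).
    Reduce coefficients mod 16: 1·t ≡ 13 (mod 16).
    So t ≡ 13 (mod 16).
    Then x = 1003 + 1729·13 = 23480, valid modulo lcm(1729, 16) = 27664: x ≡ 23480 (mod 27664).
  Combine with x ≡ 8 (mod 11); new modulus lcm = 304304.
    Write x = 23480 + 27664·t and substitute into x ≡ 8 (mod 11): 27664·t ≡ 8 − 23480 = -23472 (mod 11).
    Reduce coefficients mod 11: 10·t ≡ 2 (mod 11).
    The inverse of 10 mod 11 is 10 (since 10·10 = 100 = 9·11 + 1), so t ≡ 10·2 = 20 ≡ 9 (mod 11).
    Then x = 23480 + 27664·9 = 272456, valid modulo lcm(27664, 11) = 304304: x ≡ 272456 (mod 304304).
Verify against each original: 272456 mod 19 = 15, 272456 mod 13 = 2, 272456 mod 7 = 2, 272456 mod 16 = 8, 272456 mod 11 = 8.

x ≡ 272456 (mod 304304).


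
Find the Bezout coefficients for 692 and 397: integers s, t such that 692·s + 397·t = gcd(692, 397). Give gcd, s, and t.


Euclidean algorithm on (692, 397) — divide until remainder is 0:
  692 = 1 · 397 + 295
  397 = 1 · 295 + 102
  295 = 2 · 102 + 91
  102 = 1 · 91 + 11
  91 = 8 · 11 + 3
  11 = 3 · 3 + 2
  3 = 1 · 2 + 1
  2 = 2 · 1 + 0
gcd(692, 397) = 1.
Track Bezout coefficients alongside the remainders: start with r₀ = 692 = a·1 + b·0 (s = 1, t = 0) and r₁ = 397 = a·0 + b·1 (s = 0, t = 1); each new remainder r_{k+1} = r_{k-1} − q_k·r_k inherits s_{k+1} = s_{k-1} − q_k·s_k, t_{k+1} = t_{k-1} − q_k·t_k, so r_k = a·s_k + b·t_k at every step:
  q = 1: r = 295, s = 1 − 1·0 = 1, t = 0 − 1·1 = -1  (check: 692·1 + 397·(-1) = 295)
  q = 1: r = 102, s = 0 − 1·1 = -1, t = 1 − 1·(-1) = 2  (check: 692·(-1) + 397·2 = 102)
  q = 2: r = 91, s = 1 − 2·(-1) = 3, t = -1 − 2·2 = -5  (check: 692·3 + 397·(-5) = 91)
  q = 1: r = 11, s = -1 − 1·3 = -4, t = 2 − 1·(-5) = 7  (check: 692·(-4) + 397·7 = 11)
  q = 8: r = 3, s = 3 − 8·(-4) = 35, t = -5 − 8·7 = -61  (check: 692·35 + 397·(-61) = 3)
  q = 3: r = 2, s = -4 − 3·35 = -109, t = 7 − 3·(-61) = 190  (check: 692·(-109) + 397·190 = 2)
  q = 1: r = 1, s = 35 − 1·(-109) = 144, t = -61 − 1·190 = -251  (check: 692·144 + 397·(-251) = 1)
The row with r = 1 (the gcd) gives the Bezout coefficients s = 144, t = -251.
Result: 692 · (144) + 397 · (-251) = 1.

gcd(692, 397) = 1; s = 144, t = -251 (check: 692·144 + 397·(-251) = 1).
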